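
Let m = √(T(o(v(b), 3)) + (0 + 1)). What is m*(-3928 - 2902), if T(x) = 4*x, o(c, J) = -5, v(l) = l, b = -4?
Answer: -6830*I*√19 ≈ -29771.0*I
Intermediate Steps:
m = I*√19 (m = √(4*(-5) + (0 + 1)) = √(-20 + 1) = √(-19) = I*√19 ≈ 4.3589*I)
m*(-3928 - 2902) = (I*√19)*(-3928 - 2902) = (I*√19)*(-6830) = -6830*I*√19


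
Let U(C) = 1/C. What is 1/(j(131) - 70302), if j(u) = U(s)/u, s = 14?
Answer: -1834/128933867 ≈ -1.4224e-5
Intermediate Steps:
j(u) = 1/(14*u)
1/(j(131) - 70302) = 1/((1/14)/131 - 70302) = 1/((1/14)*(1/131) - 70302) = 1/(1/1834 - 70302) = 1/(-128933867/1834) = -1834/128933867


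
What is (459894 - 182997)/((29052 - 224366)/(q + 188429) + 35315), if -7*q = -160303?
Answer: 204807696741/26120162096 ≈ 7.8410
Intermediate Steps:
q = 160303/7 (q = -1/7*(-160303) = 160303/7 ≈ 22900.)
(459894 - 182997)/((29052 - 224366)/(q + 188429) + 35315) = (459894 - 182997)/((29052 - 224366)/(160303/7 + 188429) + 35315) = 276897/(-195314/1479306/7 + 35315) = 276897/(-195314*7/1479306 + 35315) = 276897/(-683599/739653 + 35315) = 276897/(26120162096/739653) = 276897*(739653/26120162096) = 204807696741/26120162096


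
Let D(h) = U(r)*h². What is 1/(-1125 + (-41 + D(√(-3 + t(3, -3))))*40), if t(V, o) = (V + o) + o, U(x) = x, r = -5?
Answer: -1/1565 ≈ -0.00063898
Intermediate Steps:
t(V, o) = V + 2*o
D(h) = -5*h²
1/(-1125 + (-41 + D(√(-3 + t(3, -3))))*40) = 1/(-1125 + (-41 - 5*(√(-3 + (3 + 2*(-3))))²)*40) = 1/(-1125 + (-41 - 5*(√(-3 + (3 - 6)))²)*40) = 1/(-1125 + (-41 - 5*(√(-3 - 3))²)*40) = 1/(-1125 + (-41 - 5*(√(-6))²)*40) = 1/(-1125 + (-41 - 5*(I*√6)²)*40) = 1/(-1125 + (-41 - 5*(-6))*40) = 1/(-1125 + (-41 + 30)*40) = 1/(-1125 - 11*40) = 1/(-1125 - 440) = 1/(-1565) = -1/1565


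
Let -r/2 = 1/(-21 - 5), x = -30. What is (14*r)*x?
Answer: -420/13 ≈ -32.308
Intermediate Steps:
r = 1/13 (r = -2/(-21 - 5) = -2/(-26) = -2*(-1/26) = 1/13 ≈ 0.076923)
(14*r)*x = (14*(1/13))*(-30) = (14/13)*(-30) = -420/13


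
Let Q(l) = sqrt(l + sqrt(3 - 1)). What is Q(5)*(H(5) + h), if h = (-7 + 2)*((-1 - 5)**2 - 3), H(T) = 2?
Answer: -163*sqrt(5 + sqrt(2)) ≈ -412.82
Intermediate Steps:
Q(l) = sqrt(l + sqrt(2))
h = -165 (h = -5*((-6)**2 - 3) = -5*(36 - 3) = -5*33 = -165)
Q(5)*(H(5) + h) = sqrt(5 + sqrt(2))*(2 - 165) = sqrt(5 + sqrt(2))*(-163) = -163*sqrt(5 + sqrt(2))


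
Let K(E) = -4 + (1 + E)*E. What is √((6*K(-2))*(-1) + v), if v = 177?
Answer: 3*√21 ≈ 13.748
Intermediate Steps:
K(E) = -4 + E*(1 + E)
√((6*K(-2))*(-1) + v) = √((6*(-4 - 2 + (-2)²))*(-1) + 177) = √((6*(-4 - 2 + 4))*(-1) + 177) = √((6*(-2))*(-1) + 177) = √(-12*(-1) + 177) = √(12 + 177) = √189 = 3*√21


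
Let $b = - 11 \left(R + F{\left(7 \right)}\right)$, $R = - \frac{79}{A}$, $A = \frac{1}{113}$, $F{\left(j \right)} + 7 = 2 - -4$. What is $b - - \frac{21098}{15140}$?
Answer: $\frac{743445109}{7570} \approx 98209.0$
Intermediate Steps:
$F{\left(j \right)} = -1$ ($F{\left(j \right)} = -7 + \left(2 - -4\right) = -7 + \left(2 + 4\right) = -7 + 6 = -1$)
$A = \frac{1}{113} \approx 0.0088496$
$R = -8927$ ($R = - 79 \frac{1}{\frac{1}{113}} = \left(-79\right) 113 = -8927$)
$b = 98208$ ($b = - 11 \left(-8927 - 1\right) = \left(-11\right) \left(-8928\right) = 98208$)
$b - - \frac{21098}{15140} = 98208 - - \frac{21098}{15140} = 98208 - \left(-21098\right) \frac{1}{15140} = 98208 - - \frac{10549}{7570} = 98208 + \frac{10549}{7570} = \frac{743445109}{7570}$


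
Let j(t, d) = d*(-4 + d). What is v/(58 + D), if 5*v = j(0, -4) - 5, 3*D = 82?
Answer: 81/1280 ≈ 0.063281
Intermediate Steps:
D = 82/3 (D = (⅓)*82 = 82/3 ≈ 27.333)
v = 27/5 (v = (-4*(-4 - 4) - 5)/5 = (-4*(-8) - 5)/5 = (32 - 5)/5 = (⅕)*27 = 27/5 ≈ 5.4000)
v/(58 + D) = (27/5)/(58 + 82/3) = (27/5)/(256/3) = (3/256)*(27/5) = 81/1280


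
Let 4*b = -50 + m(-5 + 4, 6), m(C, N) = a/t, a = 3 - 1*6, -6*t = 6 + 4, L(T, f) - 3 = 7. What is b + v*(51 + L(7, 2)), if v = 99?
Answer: 120539/20 ≈ 6027.0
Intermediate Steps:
L(T, f) = 10 (L(T, f) = 3 + 7 = 10)
t = -5/3 (t = -(6 + 4)/6 = -⅙*10 = -5/3 ≈ -1.6667)
a = -3 (a = 3 - 6 = -3)
m(C, N) = 9/5 (m(C, N) = -3/(-5/3) = -3*(-⅗) = 9/5)
b = -241/20 (b = (-50 + 9/5)/4 = (¼)*(-241/5) = -241/20 ≈ -12.050)
b + v*(51 + L(7, 2)) = -241/20 + 99*(51 + 10) = -241/20 + 99*61 = -241/20 + 6039 = 120539/20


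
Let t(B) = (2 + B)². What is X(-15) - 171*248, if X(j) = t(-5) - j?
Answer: -42384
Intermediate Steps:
X(j) = 9 - j (X(j) = (2 - 5)² - j = (-3)² - j = 9 - j)
X(-15) - 171*248 = (9 - 1*(-15)) - 171*248 = (9 + 15) - 42408 = 24 - 42408 = -42384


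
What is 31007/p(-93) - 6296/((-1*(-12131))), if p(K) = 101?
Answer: 3717921/12131 ≈ 306.48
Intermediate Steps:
31007/p(-93) - 6296/((-1*(-12131))) = 31007/101 - 6296/((-1*(-12131))) = 31007*(1/101) - 6296/12131 = 307 - 6296*1/12131 = 307 - 6296/12131 = 3717921/12131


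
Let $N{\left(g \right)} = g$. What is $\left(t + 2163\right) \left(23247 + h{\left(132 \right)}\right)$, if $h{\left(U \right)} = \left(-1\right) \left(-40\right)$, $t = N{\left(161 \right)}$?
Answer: $54118988$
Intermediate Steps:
$t = 161$
$h{\left(U \right)} = 40$
$\left(t + 2163\right) \left(23247 + h{\left(132 \right)}\right) = \left(161 + 2163\right) \left(23247 + 40\right) = 2324 \cdot 23287 = 54118988$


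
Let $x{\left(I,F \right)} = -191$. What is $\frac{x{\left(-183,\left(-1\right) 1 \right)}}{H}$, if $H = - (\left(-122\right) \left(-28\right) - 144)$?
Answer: $\frac{191}{3272} \approx 0.058374$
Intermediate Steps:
$H = -3272$ ($H = - (3416 - 144) = \left(-1\right) 3272 = -3272$)
$\frac{x{\left(-183,\left(-1\right) 1 \right)}}{H} = - \frac{191}{-3272} = \left(-191\right) \left(- \frac{1}{3272}\right) = \frac{191}{3272}$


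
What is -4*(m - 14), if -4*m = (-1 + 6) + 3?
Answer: 64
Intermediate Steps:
m = -2 (m = -((-1 + 6) + 3)/4 = -(5 + 3)/4 = -1/4*8 = -2)
-4*(m - 14) = -4*(-2 - 14) = -4*(-16) = 64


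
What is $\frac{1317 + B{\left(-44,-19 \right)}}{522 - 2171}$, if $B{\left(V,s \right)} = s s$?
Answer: $- \frac{1678}{1649} \approx -1.0176$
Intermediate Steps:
$B{\left(V,s \right)} = s^{2}$
$\frac{1317 + B{\left(-44,-19 \right)}}{522 - 2171} = \frac{1317 + \left(-19\right)^{2}}{522 - 2171} = \frac{1317 + 361}{-1649} = 1678 \left(- \frac{1}{1649}\right) = - \frac{1678}{1649}$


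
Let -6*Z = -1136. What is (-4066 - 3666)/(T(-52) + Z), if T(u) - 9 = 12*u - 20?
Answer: 23196/1337 ≈ 17.349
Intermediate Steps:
Z = 568/3 (Z = -⅙*(-1136) = 568/3 ≈ 189.33)
T(u) = -11 + 12*u (T(u) = 9 + (12*u - 20) = 9 + (-20 + 12*u) = -11 + 12*u)
(-4066 - 3666)/(T(-52) + Z) = (-4066 - 3666)/((-11 + 12*(-52)) + 568/3) = -7732/((-11 - 624) + 568/3) = -7732/(-635 + 568/3) = -7732/(-1337/3) = -7732*(-3/1337) = 23196/1337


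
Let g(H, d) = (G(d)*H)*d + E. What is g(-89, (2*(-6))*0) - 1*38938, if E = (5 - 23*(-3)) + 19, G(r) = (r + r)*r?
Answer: -38845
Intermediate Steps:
G(r) = 2*r**2 (G(r) = (2*r)*r = 2*r**2)
E = 93 (E = (5 + 69) + 19 = 74 + 19 = 93)
g(H, d) = 93 + 2*H*d**3 (g(H, d) = ((2*d**2)*H)*d + 93 = (2*H*d**2)*d + 93 = 2*H*d**3 + 93 = 93 + 2*H*d**3)
g(-89, (2*(-6))*0) - 1*38938 = (93 + 2*(-89)*((2*(-6))*0)**3) - 1*38938 = (93 + 2*(-89)*(-12*0)**3) - 38938 = (93 + 2*(-89)*0**3) - 38938 = (93 + 2*(-89)*0) - 38938 = (93 + 0) - 38938 = 93 - 38938 = -38845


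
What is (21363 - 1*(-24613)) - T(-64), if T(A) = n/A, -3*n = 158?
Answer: 4413617/96 ≈ 45975.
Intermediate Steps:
n = -158/3 (n = -⅓*158 = -158/3 ≈ -52.667)
T(A) = -158/(3*A)
(21363 - 1*(-24613)) - T(-64) = (21363 - 1*(-24613)) - (-158)/(3*(-64)) = (21363 + 24613) - (-158)*(-1)/(3*64) = 45976 - 1*79/96 = 45976 - 79/96 = 4413617/96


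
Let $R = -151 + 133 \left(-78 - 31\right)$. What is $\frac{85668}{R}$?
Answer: $- \frac{21417}{3662} \approx -5.8484$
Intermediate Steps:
$R = -14648$ ($R = -151 + 133 \left(-78 - 31\right) = -151 + 133 \left(-109\right) = -151 - 14497 = -14648$)
$\frac{85668}{R} = \frac{85668}{-14648} = 85668 \left(- \frac{1}{14648}\right) = - \frac{21417}{3662}$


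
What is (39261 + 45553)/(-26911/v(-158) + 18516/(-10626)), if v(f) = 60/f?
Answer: 4506167820/3764998519 ≈ 1.1969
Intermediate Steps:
(39261 + 45553)/(-26911/v(-158) + 18516/(-10626)) = (39261 + 45553)/(-26911/(60/(-158)) + 18516/(-10626)) = 84814/(-26911/(60*(-1/158)) + 18516*(-1/10626)) = 84814/(-26911/(-30/79) - 3086/1771) = 84814/(-26911*(-79/30) - 3086/1771) = 84814/(2125969/30 - 3086/1771) = 84814/(3764998519/53130) = 84814*(53130/3764998519) = 4506167820/3764998519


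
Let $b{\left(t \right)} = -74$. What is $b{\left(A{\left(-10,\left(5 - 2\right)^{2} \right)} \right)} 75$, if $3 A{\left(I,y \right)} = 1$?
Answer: $-5550$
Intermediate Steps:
$A{\left(I,y \right)} = \frac{1}{3}$ ($A{\left(I,y \right)} = \frac{1}{3} \cdot 1 = \frac{1}{3}$)
$b{\left(A{\left(-10,\left(5 - 2\right)^{2} \right)} \right)} 75 = \left(-74\right) 75 = -5550$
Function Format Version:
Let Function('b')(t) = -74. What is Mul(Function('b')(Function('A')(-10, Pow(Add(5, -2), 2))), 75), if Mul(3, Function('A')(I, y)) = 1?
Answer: -5550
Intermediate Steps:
Function('A')(I, y) = Rational(1, 3) (Function('A')(I, y) = Mul(Rational(1, 3), 1) = Rational(1, 3))
Mul(Function('b')(Function('A')(-10, Pow(Add(5, -2), 2))), 75) = Mul(-74, 75) = -5550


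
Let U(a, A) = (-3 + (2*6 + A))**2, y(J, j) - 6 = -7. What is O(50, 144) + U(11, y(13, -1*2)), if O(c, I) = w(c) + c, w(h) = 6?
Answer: 120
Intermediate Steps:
y(J, j) = -1 (y(J, j) = 6 - 7 = -1)
O(c, I) = 6 + c
U(a, A) = (9 + A)**2 (U(a, A) = (-3 + (12 + A))**2 = (9 + A)**2)
O(50, 144) + U(11, y(13, -1*2)) = (6 + 50) + (9 - 1)**2 = 56 + 8**2 = 56 + 64 = 120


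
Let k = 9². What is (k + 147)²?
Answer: 51984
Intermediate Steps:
k = 81
(k + 147)² = (81 + 147)² = 228² = 51984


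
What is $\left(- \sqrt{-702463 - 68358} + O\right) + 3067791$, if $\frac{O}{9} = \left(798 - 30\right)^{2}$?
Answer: $8376207 - i \sqrt{770821} \approx 8.3762 \cdot 10^{6} - 877.96 i$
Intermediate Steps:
$O = 5308416$ ($O = 9 \left(798 - 30\right)^{2} = 9 \cdot 768^{2} = 9 \cdot 589824 = 5308416$)
$\left(- \sqrt{-702463 - 68358} + O\right) + 3067791 = \left(- \sqrt{-702463 - 68358} + 5308416\right) + 3067791 = \left(- \sqrt{-770821} + 5308416\right) + 3067791 = \left(- i \sqrt{770821} + 5308416\right) + 3067791 = \left(5308416 - i \sqrt{770821}\right) + 3067791 = 8376207 - i \sqrt{770821}$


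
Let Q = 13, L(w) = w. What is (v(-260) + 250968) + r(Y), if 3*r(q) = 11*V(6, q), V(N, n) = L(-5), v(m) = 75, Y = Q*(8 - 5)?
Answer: 753074/3 ≈ 2.5102e+5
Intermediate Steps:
Y = 39 (Y = 13*(8 - 5) = 13*3 = 39)
V(N, n) = -5
r(q) = -55/3 (r(q) = (11*(-5))/3 = (⅓)*(-55) = -55/3)
(v(-260) + 250968) + r(Y) = (75 + 250968) - 55/3 = 251043 - 55/3 = 753074/3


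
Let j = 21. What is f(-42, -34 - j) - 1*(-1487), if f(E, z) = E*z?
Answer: 3797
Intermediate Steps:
f(-42, -34 - j) - 1*(-1487) = -42*(-34 - 1*21) - 1*(-1487) = -42*(-34 - 21) + 1487 = -42*(-55) + 1487 = 2310 + 1487 = 3797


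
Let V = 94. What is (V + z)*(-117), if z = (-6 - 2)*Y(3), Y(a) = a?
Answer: -8190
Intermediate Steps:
z = -24 (z = (-6 - 2)*3 = -8*3 = -24)
(V + z)*(-117) = (94 - 24)*(-117) = 70*(-117) = -8190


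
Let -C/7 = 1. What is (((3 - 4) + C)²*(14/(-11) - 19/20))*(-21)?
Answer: 164304/55 ≈ 2987.3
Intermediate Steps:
C = -7 (C = -7*1 = -7)
(((3 - 4) + C)²*(14/(-11) - 19/20))*(-21) = (((3 - 4) - 7)²*(14/(-11) - 19/20))*(-21) = ((-1 - 7)²*(14*(-1/11) - 19*1/20))*(-21) = ((-8)²*(-14/11 - 19/20))*(-21) = (64*(-489/220))*(-21) = -7824/55*(-21) = 164304/55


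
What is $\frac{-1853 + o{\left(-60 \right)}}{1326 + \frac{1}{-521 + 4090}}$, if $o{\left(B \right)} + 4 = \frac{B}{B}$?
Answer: $- \frac{6624064}{4732495} \approx -1.3997$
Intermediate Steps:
$o{\left(B \right)} = -3$ ($o{\left(B \right)} = -4 + \frac{B}{B} = -4 + 1 = -3$)
$\frac{-1853 + o{\left(-60 \right)}}{1326 + \frac{1}{-521 + 4090}} = \frac{-1853 - 3}{1326 + \frac{1}{-521 + 4090}} = - \frac{1856}{1326 + \frac{1}{3569}} = - \frac{1856}{\frac{4732495}{3569}} = \left(-1856\right) \frac{3569}{4732495} = - \frac{6624064}{4732495}$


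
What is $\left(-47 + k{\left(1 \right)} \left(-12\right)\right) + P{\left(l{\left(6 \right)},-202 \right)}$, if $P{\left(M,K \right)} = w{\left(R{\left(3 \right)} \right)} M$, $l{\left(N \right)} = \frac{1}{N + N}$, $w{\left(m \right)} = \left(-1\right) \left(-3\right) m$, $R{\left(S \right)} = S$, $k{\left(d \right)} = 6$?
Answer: $- \frac{473}{4} \approx -118.25$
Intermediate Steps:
$w{\left(m \right)} = 3 m$
$l{\left(N \right)} = \frac{1}{2 N}$
$P{\left(M,K \right)} = 9 M$ ($P{\left(M,K \right)} = 3 \cdot 3 M = 9 M$)
$\left(-47 + k{\left(1 \right)} \left(-12\right)\right) + P{\left(l{\left(6 \right)},-202 \right)} = \left(-47 + 6 \left(-12\right)\right) + 9 \frac{1}{2 \cdot 6} = \left(-47 - 72\right) + 9 \cdot \frac{1}{2} \cdot \frac{1}{6} = -119 + 9 \cdot \frac{1}{12} = -119 + \frac{3}{4} = - \frac{473}{4}$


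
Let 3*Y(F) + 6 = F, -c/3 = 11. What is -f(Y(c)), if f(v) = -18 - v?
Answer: 5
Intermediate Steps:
c = -33 (c = -3*11 = -33)
Y(F) = -2 + F/3
-f(Y(c)) = -(-18 - (-2 + (⅓)*(-33))) = -(-18 - (-2 - 11)) = -(-18 - 1*(-13)) = -(-18 + 13) = -1*(-5) = 5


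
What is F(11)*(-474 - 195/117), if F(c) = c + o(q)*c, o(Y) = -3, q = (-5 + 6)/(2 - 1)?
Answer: 31394/3 ≈ 10465.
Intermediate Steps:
q = 1 (q = 1/1 = 1*1 = 1)
F(c) = -2*c (F(c) = c - 3*c = -2*c)
F(11)*(-474 - 195/117) = (-2*11)*(-474 - 195/117) = -22*(-474 - 195*1/117) = -22*(-474 - 5/3) = -22*(-1427/3) = 31394/3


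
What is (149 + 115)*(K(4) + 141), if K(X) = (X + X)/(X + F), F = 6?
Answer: 187176/5 ≈ 37435.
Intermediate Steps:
K(X) = 2*X/(6 + X) (K(X) = (X + X)/(X + 6) = (2*X)/(6 + X) = 2*X/(6 + X))
(149 + 115)*(K(4) + 141) = (149 + 115)*(2*4/(6 + 4) + 141) = 264*(2*4/10 + 141) = 264*(2*4*(⅒) + 141) = 264*(⅘ + 141) = 264*(709/5) = 187176/5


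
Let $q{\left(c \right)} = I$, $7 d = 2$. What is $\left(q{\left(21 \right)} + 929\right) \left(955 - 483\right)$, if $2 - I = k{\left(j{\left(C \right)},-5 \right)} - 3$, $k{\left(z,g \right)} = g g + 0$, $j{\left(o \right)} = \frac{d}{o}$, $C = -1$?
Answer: $429048$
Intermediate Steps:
$d = \frac{2}{7}$ ($d = \frac{1}{7} \cdot 2 = \frac{2}{7} \approx 0.28571$)
$j{\left(o \right)} = \frac{2}{7 o}$
$k{\left(z,g \right)} = g^{2}$ ($k{\left(z,g \right)} = g^{2} + 0 = g^{2}$)
$I = -20$ ($I = 2 - \left(\left(-5\right)^{2} - 3\right) = 2 - \left(25 - 3\right) = 2 - 22 = -20$)
$q{\left(c \right)} = -20$
$\left(q{\left(21 \right)} + 929\right) \left(955 - 483\right) = \left(-20 + 929\right) \left(955 - 483\right) = 909 \cdot 472 = 429048$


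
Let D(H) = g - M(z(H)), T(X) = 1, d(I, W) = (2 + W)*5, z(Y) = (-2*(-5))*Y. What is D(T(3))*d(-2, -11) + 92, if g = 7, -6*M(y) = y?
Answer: -298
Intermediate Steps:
z(Y) = 10*Y
M(y) = -y/6
d(I, W) = 10 + 5*W
D(H) = 7 + 5*H/3 (D(H) = 7 - (-1)*10*H/6 = 7 - (-5)*H/3 = 7 + 5*H/3)
D(T(3))*d(-2, -11) + 92 = (7 + (5/3)*1)*(10 + 5*(-11)) + 92 = (7 + 5/3)*(10 - 55) + 92 = (26/3)*(-45) + 92 = -390 + 92 = -298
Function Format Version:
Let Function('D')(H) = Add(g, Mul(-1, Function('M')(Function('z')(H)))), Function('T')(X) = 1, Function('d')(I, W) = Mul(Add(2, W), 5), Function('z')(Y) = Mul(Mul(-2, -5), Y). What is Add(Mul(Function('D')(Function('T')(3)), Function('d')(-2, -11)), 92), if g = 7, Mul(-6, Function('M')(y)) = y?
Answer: -298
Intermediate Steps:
Function('z')(Y) = Mul(10, Y)
Function('M')(y) = Mul(Rational(-1, 6), y)
Function('d')(I, W) = Add(10, Mul(5, W))
Function('D')(H) = Add(7, Mul(Rational(5, 3), H)) (Function('D')(H) = Add(7, Mul(-1, Mul(Rational(-1, 6), Mul(10, H)))) = Add(7, Mul(-1, Mul(Rational(-5, 3), H))) = Add(7, Mul(Rational(5, 3), H)))
Add(Mul(Function('D')(Function('T')(3)), Function('d')(-2, -11)), 92) = Add(Mul(Add(7, Mul(Rational(5, 3), 1)), Add(10, Mul(5, -11))), 92) = Add(Mul(Add(7, Rational(5, 3)), Add(10, -55)), 92) = Add(Mul(Rational(26, 3), -45), 92) = Add(-390, 92) = -298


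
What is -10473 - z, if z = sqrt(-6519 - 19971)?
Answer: -10473 - I*sqrt(26490) ≈ -10473.0 - 162.76*I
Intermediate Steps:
z = I*sqrt(26490) (z = sqrt(-26490) = I*sqrt(26490) ≈ 162.76*I)
-10473 - z = -10473 - I*sqrt(26490)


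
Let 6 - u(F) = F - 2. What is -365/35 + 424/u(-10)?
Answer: 827/63 ≈ 13.127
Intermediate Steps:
u(F) = 8 - F (u(F) = 6 - (F - 2) = 6 - (-2 + F) = 6 + (2 - F) = 8 - F)
-365/35 + 424/u(-10) = -365/35 + 424/(8 - 1*(-10)) = -365*1/35 + 424/(8 + 10) = -73/7 + 424/18 = -73/7 + 424*(1/18) = -73/7 + 212/9 = 827/63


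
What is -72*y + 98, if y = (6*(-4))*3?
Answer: 5282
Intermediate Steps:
y = -72 (y = -24*3 = -72)
-72*y + 98 = -72*(-72) + 98 = 5184 + 98 = 5282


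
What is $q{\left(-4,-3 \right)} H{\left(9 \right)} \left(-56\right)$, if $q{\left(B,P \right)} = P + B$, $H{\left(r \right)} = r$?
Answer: $3528$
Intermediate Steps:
$q{\left(B,P \right)} = B + P$
$q{\left(-4,-3 \right)} H{\left(9 \right)} \left(-56\right) = \left(-4 - 3\right) 9 \left(-56\right) = \left(-7\right) 9 \left(-56\right) = \left(-63\right) \left(-56\right) = 3528$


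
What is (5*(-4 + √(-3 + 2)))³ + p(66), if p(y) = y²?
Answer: -2144 + 5875*I ≈ -2144.0 + 5875.0*I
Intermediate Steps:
(5*(-4 + √(-3 + 2)))³ + p(66) = (5*(-4 + √(-3 + 2)))³ + 66² = (5*(-4 + √(-1)))³ + 4356 = (5*(-4 + I))³ + 4356 = (-20 + 5*I)³ + 4356 = 4356 + (-20 + 5*I)³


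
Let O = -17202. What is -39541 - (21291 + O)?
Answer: -43630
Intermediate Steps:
-39541 - (21291 + O) = -39541 - (21291 - 17202) = -39541 - 1*4089 = -39541 - 4089 = -43630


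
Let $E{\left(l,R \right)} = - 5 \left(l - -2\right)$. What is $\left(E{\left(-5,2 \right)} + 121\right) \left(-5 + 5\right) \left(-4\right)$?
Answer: $0$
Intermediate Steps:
$E{\left(l,R \right)} = -10 - 5 l$ ($E{\left(l,R \right)} = - 5 \left(l + 2\right) = - 5 \left(2 + l\right) = -10 - 5 l$)
$\left(E{\left(-5,2 \right)} + 121\right) \left(-5 + 5\right) \left(-4\right) = \left(\left(-10 - -25\right) + 121\right) \left(-5 + 5\right) \left(-4\right) = \left(\left(-10 + 25\right) + 121\right) 0 \left(-4\right) = \left(15 + 121\right) 0 = 136 \cdot 0 = 0$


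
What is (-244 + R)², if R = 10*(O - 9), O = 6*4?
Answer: 8836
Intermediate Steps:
O = 24
R = 150 (R = 10*(24 - 9) = 10*15 = 150)
(-244 + R)² = (-244 + 150)² = (-94)² = 8836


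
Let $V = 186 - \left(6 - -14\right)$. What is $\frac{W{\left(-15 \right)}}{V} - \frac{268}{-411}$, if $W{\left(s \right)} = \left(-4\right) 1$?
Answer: $\frac{21422}{34113} \approx 0.62797$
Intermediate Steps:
$W{\left(s \right)} = -4$
$V = 166$ ($V = 186 - \left(6 + 14\right) = 186 - 20 = 166$)
$\frac{W{\left(-15 \right)}}{V} - \frac{268}{-411} = - \frac{4}{166} - \frac{268}{-411} = \left(-4\right) \frac{1}{166} - - \frac{268}{411} = - \frac{2}{83} + \frac{268}{411} = \frac{21422}{34113}$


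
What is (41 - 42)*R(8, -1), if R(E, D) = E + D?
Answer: -7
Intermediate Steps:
R(E, D) = D + E
(41 - 42)*R(8, -1) = (41 - 42)*(-1 + 8) = -1*7 = -7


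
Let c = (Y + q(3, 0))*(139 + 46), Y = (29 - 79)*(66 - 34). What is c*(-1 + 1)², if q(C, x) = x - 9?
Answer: 0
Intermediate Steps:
q(C, x) = -9 + x
Y = -1600 (Y = -50*32 = -1600)
c = -297665 (c = (-1600 + (-9 + 0))*(139 + 46) = (-1600 - 9)*185 = -1609*185 = -297665)
c*(-1 + 1)² = -297665*(-1 + 1)² = -297665*0² = -297665*0 = 0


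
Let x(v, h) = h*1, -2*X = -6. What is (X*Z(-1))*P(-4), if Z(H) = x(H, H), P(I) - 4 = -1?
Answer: -9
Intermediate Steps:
X = 3 (X = -½*(-6) = 3)
x(v, h) = h
P(I) = 3 (P(I) = 4 - 1 = 3)
Z(H) = H
(X*Z(-1))*P(-4) = (3*(-1))*3 = -3*3 = -9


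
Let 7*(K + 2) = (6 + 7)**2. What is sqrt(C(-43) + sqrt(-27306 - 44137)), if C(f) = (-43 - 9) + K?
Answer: sqrt(-1463 + 49*I*sqrt(71443))/7 ≈ 10.934 + 12.223*I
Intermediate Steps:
K = 155/7 (K = -2 + (6 + 7)**2/7 = -2 + (1/7)*13**2 = -2 + (1/7)*169 = -2 + 169/7 = 155/7 ≈ 22.143)
C(f) = -209/7 (C(f) = (-43 - 9) + 155/7 = -52 + 155/7 = -209/7)
sqrt(C(-43) + sqrt(-27306 - 44137)) = sqrt(-209/7 + sqrt(-27306 - 44137)) = sqrt(-209/7 + sqrt(-71443)) = sqrt(-209/7 + I*sqrt(71443))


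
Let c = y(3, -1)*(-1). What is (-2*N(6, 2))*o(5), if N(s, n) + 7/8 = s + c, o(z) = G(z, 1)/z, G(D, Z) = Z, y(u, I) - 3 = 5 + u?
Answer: 47/20 ≈ 2.3500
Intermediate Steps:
y(u, I) = 8 + u (y(u, I) = 3 + (5 + u) = 8 + u)
o(z) = 1/z
c = -11 (c = (8 + 3)*(-1) = 11*(-1) = -11)
N(s, n) = -95/8 + s (N(s, n) = -7/8 + (s - 11) = -7/8 + (-11 + s) = -95/8 + s)
(-2*N(6, 2))*o(5) = -2*(-95/8 + 6)/5 = -2*(-47/8)*(1/5) = (47/4)*(1/5) = 47/20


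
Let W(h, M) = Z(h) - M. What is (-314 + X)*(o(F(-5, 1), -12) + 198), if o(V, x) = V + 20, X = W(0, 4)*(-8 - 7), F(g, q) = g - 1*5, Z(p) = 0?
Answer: -52832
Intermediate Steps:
F(g, q) = -5 + g (F(g, q) = g - 5 = -5 + g)
W(h, M) = -M (W(h, M) = 0 - M = -M)
X = 60 (X = (-1*4)*(-8 - 7) = -4*(-15) = 60)
o(V, x) = 20 + V
(-314 + X)*(o(F(-5, 1), -12) + 198) = (-314 + 60)*((20 + (-5 - 5)) + 198) = -254*((20 - 10) + 198) = -254*(10 + 198) = -254*208 = -52832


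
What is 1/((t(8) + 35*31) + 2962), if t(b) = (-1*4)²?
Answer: 1/4063 ≈ 0.00024612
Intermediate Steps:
t(b) = 16 (t(b) = (-4)² = 16)
1/((t(8) + 35*31) + 2962) = 1/((16 + 35*31) + 2962) = 1/((16 + 1085) + 2962) = 1/(1101 + 2962) = 1/4063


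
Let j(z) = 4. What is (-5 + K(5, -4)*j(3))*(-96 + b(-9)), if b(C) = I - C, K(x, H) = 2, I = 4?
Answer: -249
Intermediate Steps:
b(C) = 4 - C
(-5 + K(5, -4)*j(3))*(-96 + b(-9)) = (-5 + 2*4)*(-96 + (4 - 1*(-9))) = (-5 + 8)*(-96 + (4 + 9)) = 3*(-96 + 13) = 3*(-83) = -249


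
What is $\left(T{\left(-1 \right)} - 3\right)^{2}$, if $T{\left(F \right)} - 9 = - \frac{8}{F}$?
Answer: $196$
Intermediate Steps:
$T{\left(F \right)} = 9 - \frac{8}{F}$
$\left(T{\left(-1 \right)} - 3\right)^{2} = \left(\left(9 - \frac{8}{-1}\right) - 3\right)^{2} = \left(\left(9 - -8\right) - 3\right)^{2} = \left(\left(9 + 8\right) - 3\right)^{2} = \left(17 - 3\right)^{2} = 14^{2} = 196$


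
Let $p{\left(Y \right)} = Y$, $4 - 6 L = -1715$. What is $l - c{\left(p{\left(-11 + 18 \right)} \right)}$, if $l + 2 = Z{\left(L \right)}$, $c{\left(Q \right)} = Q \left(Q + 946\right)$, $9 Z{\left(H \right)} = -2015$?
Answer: $- \frac{62072}{9} \approx -6896.9$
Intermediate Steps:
$L = \frac{573}{2}$ ($L = \frac{2}{3} - - \frac{1715}{6} = \frac{2}{3} + \frac{1715}{6} = \frac{573}{2} \approx 286.5$)
$Z{\left(H \right)} = - \frac{2015}{9}$ ($Z{\left(H \right)} = \frac{1}{9} \left(-2015\right) = - \frac{2015}{9}$)
$c{\left(Q \right)} = Q \left(946 + Q\right)$
$l = - \frac{2033}{9}$ ($l = -2 - \frac{2015}{9} = - \frac{2033}{9} \approx -225.89$)
$l - c{\left(p{\left(-11 + 18 \right)} \right)} = - \frac{2033}{9} - \left(-11 + 18\right) \left(946 + \left(-11 + 18\right)\right) = - \frac{2033}{9} - 7 \left(946 + 7\right) = - \frac{2033}{9} - 7 \cdot 953 = - \frac{2033}{9} - 6671 = - \frac{62072}{9}$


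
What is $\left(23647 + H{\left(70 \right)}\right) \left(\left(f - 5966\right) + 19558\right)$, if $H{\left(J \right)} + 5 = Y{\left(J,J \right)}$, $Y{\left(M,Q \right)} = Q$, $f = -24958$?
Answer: $-269510592$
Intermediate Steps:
$H{\left(J \right)} = -5 + J$
$\left(23647 + H{\left(70 \right)}\right) \left(\left(f - 5966\right) + 19558\right) = \left(23647 + \left(-5 + 70\right)\right) \left(\left(-24958 - 5966\right) + 19558\right) = \left(23647 + 65\right) \left(\left(-24958 - 5966\right) + 19558\right) = 23712 \left(-30924 + 19558\right) = 23712 \left(-11366\right) = -269510592$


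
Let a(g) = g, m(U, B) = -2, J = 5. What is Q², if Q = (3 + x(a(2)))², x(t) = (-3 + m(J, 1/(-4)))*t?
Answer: 2401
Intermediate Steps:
x(t) = -5*t (x(t) = (-3 - 2)*t = -5*t)
Q = 49 (Q = (3 - 5*2)² = (3 - 10)² = (-7)² = 49)
Q² = 49² = 2401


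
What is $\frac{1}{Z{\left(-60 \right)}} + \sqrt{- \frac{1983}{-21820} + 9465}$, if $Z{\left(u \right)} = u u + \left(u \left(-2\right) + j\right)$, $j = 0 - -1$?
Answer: $\frac{1}{3721} + \frac{3 \sqrt{125179087085}}{10910} \approx 97.289$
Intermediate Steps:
$j = 1$ ($j = 0 + 1 = 1$)
$Z{\left(u \right)} = 1 + u^{2} - 2 u$ ($Z{\left(u \right)} = u u + \left(u \left(-2\right) + 1\right) = u^{2} - \left(-1 + 2 u\right) = 1 + u^{2} - 2 u$)
$\frac{1}{Z{\left(-60 \right)}} + \sqrt{- \frac{1983}{-21820} + 9465} = \frac{1}{1 + \left(-60\right)^{2} - -120} + \sqrt{- \frac{1983}{-21820} + 9465} = \frac{1}{1 + 3600 + 120} + \sqrt{\left(-1983\right) \left(- \frac{1}{21820}\right) + 9465} = \frac{1}{3721} + \sqrt{\frac{1983}{21820} + 9465} = \frac{1}{3721} + \sqrt{\frac{206528283}{21820}} = \frac{1}{3721} + \frac{3 \sqrt{125179087085}}{10910}$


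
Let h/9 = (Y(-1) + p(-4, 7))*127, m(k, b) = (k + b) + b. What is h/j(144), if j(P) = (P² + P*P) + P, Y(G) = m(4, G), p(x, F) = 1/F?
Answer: 1905/32368 ≈ 0.058854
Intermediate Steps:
m(k, b) = k + 2*b (m(k, b) = (b + k) + b = k + 2*b)
Y(G) = 4 + 2*G
h = 17145/7 (h = 9*(((4 + 2*(-1)) + 1/7)*127) = 9*(((4 - 2) + ⅐)*127) = 9*((2 + ⅐)*127) = 9*((15/7)*127) = 9*(1905/7) = 17145/7 ≈ 2449.3)
j(P) = P + 2*P² (j(P) = (P² + P²) + P = 2*P² + P = P + 2*P²)
h/j(144) = 17145/(7*((144*(1 + 2*144)))) = 17145/(7*((144*(1 + 288)))) = 17145/(7*((144*289))) = (17145/7)/41616 = (17145/7)*(1/41616) = 1905/32368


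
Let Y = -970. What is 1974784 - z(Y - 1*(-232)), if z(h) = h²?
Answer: 1430140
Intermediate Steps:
1974784 - z(Y - 1*(-232)) = 1974784 - (-970 - 1*(-232))² = 1974784 - (-970 + 232)² = 1974784 - 1*(-738)² = 1974784 - 1*544644 = 1974784 - 544644 = 1430140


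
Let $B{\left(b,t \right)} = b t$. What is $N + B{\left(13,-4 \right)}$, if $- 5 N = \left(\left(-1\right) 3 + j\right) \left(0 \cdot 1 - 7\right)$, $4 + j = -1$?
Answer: $- \frac{316}{5} \approx -63.2$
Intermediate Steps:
$j = -5$ ($j = -4 - 1 = -5$)
$N = - \frac{56}{5}$ ($N = - \frac{\left(\left(-1\right) 3 - 5\right) \left(0 \cdot 1 - 7\right)}{5} = - \frac{\left(-3 - 5\right) \left(0 - 7\right)}{5} = - \frac{\left(-8\right) \left(-7\right)}{5} = \left(- \frac{1}{5}\right) 56 = - \frac{56}{5} \approx -11.2$)
$N + B{\left(13,-4 \right)} = - \frac{56}{5} + 13 \left(-4\right) = - \frac{56}{5} - 52 = - \frac{316}{5}$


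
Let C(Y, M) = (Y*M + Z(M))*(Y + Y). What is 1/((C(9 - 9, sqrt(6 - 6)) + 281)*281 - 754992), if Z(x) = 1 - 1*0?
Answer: -1/676031 ≈ -1.4792e-6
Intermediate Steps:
Z(x) = 1 (Z(x) = 1 + 0 = 1)
C(Y, M) = 2*Y*(1 + M*Y) (C(Y, M) = (Y*M + 1)*(Y + Y) = (M*Y + 1)*(2*Y) = (1 + M*Y)*(2*Y) = 2*Y*(1 + M*Y))
1/((C(9 - 9, sqrt(6 - 6)) + 281)*281 - 754992) = 1/((2*(9 - 9)*(1 + sqrt(6 - 6)*(9 - 9)) + 281)*281 - 754992) = 1/((2*0*(1 + sqrt(0)*0) + 281)*281 - 754992) = 1/((2*0*(1 + 0*0) + 281)*281 - 754992) = 1/((2*0*(1 + 0) + 281)*281 - 754992) = 1/((2*0*1 + 281)*281 - 754992) = 1/((0 + 281)*281 - 754992) = 1/(281*281 - 754992) = 1/(78961 - 754992) = 1/(-676031) = -1/676031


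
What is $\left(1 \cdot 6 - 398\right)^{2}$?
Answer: $153664$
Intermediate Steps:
$\left(1 \cdot 6 - 398\right)^{2} = \left(6 - 398\right)^{2} = \left(-392\right)^{2} = 153664$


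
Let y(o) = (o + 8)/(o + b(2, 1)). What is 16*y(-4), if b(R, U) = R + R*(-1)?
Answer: -16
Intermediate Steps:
b(R, U) = 0 (b(R, U) = R - R = 0)
y(o) = (8 + o)/o (y(o) = (o + 8)/(o + 0) = (8 + o)/o)
16*y(-4) = 16*((8 - 4)/(-4)) = 16*(-1/4*4) = 16*(-1) = -16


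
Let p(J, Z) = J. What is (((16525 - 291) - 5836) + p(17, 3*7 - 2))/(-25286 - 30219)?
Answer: -2083/11101 ≈ -0.18764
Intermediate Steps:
(((16525 - 291) - 5836) + p(17, 3*7 - 2))/(-25286 - 30219) = (((16525 - 291) - 5836) + 17)/(-25286 - 30219) = ((16234 - 5836) + 17)/(-55505) = (10398 + 17)*(-1/55505) = 10415*(-1/55505) = -2083/11101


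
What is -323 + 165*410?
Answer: 67327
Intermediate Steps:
-323 + 165*410 = -323 + 67650 = 67327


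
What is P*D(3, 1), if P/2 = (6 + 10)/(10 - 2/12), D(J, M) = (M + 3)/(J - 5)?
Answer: -384/59 ≈ -6.5085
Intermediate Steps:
D(J, M) = (3 + M)/(-5 + J)
P = 192/59 (P = 2*((6 + 10)/(10 - 2/12)) = 2*(16/(10 - 2*1/12)) = 2*(16/(10 - 1/6)) = 2*(16/(59/6)) = 2*(16*(6/59)) = 2*(96/59) = 192/59 ≈ 3.2542)
P*D(3, 1) = 192*((3 + 1)/(-5 + 3))/59 = 192*(4/(-2))/59 = 192*(-1/2*4)/59 = (192/59)*(-2) = -384/59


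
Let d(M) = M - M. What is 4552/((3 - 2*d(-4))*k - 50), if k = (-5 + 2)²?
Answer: -4552/23 ≈ -197.91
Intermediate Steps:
d(M) = 0
k = 9 (k = (-3)² = 9)
4552/((3 - 2*d(-4))*k - 50) = 4552/((3 - 2*0)*9 - 50) = 4552/((3 + 0)*9 - 50) = 4552/(3*9 - 50) = 4552/(27 - 50) = 4552/(-23) = 4552*(-1/23) = -4552/23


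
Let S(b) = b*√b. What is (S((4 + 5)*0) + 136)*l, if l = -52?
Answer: -7072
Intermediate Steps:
S(b) = b^(3/2)
(S((4 + 5)*0) + 136)*l = (((4 + 5)*0)^(3/2) + 136)*(-52) = ((9*0)^(3/2) + 136)*(-52) = (0^(3/2) + 136)*(-52) = (0 + 136)*(-52) = 136*(-52) = -7072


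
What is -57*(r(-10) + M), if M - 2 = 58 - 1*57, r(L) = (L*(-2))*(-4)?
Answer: 4389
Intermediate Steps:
r(L) = 8*L (r(L) = -2*L*(-4) = 8*L)
M = 3 (M = 2 + (58 - 1*57) = 2 + (58 - 57) = 2 + 1 = 3)
-57*(r(-10) + M) = -57*(8*(-10) + 3) = -57*(-80 + 3) = -57*(-77) = 4389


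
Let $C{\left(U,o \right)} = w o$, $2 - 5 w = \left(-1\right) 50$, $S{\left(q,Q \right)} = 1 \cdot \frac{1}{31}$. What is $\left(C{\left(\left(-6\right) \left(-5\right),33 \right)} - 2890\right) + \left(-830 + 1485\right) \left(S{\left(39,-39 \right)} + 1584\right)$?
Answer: $\frac{160424121}{155} \approx 1.035 \cdot 10^{6}$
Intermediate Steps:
$S{\left(q,Q \right)} = \frac{1}{31}$ ($S{\left(q,Q \right)} = 1 \cdot \frac{1}{31} = \frac{1}{31}$)
$w = \frac{52}{5}$ ($w = \frac{2}{5} - \frac{\left(-1\right) 50}{5} = \frac{2}{5} - -10 = \frac{2}{5} + 10 = \frac{52}{5} \approx 10.4$)
$C{\left(U,o \right)} = \frac{52 o}{5}$
$\left(C{\left(\left(-6\right) \left(-5\right),33 \right)} - 2890\right) + \left(-830 + 1485\right) \left(S{\left(39,-39 \right)} + 1584\right) = \left(\frac{52}{5} \cdot 33 - 2890\right) + \left(-830 + 1485\right) \left(\frac{1}{31} + 1584\right) = \left(\frac{1716}{5} - 2890\right) + 655 \cdot \frac{49105}{31} = - \frac{12734}{5} + \frac{32163775}{31} = \frac{160424121}{155}$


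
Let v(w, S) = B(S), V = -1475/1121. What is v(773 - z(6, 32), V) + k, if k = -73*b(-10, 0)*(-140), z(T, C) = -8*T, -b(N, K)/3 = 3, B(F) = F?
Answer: -1747645/19 ≈ -91981.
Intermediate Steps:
b(N, K) = -9 (b(N, K) = -3*3 = -9)
V = -25/19 (V = -1475*1/1121 = -25/19 ≈ -1.3158)
v(w, S) = S
k = -91980 (k = -73*(-9)*(-140) = -(-657)*(-140) = -1*91980 = -91980)
v(773 - z(6, 32), V) + k = -25/19 - 91980 = -1747645/19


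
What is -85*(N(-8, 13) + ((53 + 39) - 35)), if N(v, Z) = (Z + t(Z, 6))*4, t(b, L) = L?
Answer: -11305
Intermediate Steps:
N(v, Z) = 24 + 4*Z (N(v, Z) = (Z + 6)*4 = (6 + Z)*4 = 24 + 4*Z)
-85*(N(-8, 13) + ((53 + 39) - 35)) = -85*((24 + 4*13) + ((53 + 39) - 35)) = -85*((24 + 52) + (92 - 35)) = -85*(76 + 57) = -85*133 = -11305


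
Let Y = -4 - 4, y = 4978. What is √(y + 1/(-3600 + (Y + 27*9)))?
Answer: √56367010685/3365 ≈ 70.555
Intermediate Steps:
Y = -8
√(y + 1/(-3600 + (Y + 27*9))) = √(4978 + 1/(-3600 + (-8 + 27*9))) = √(4978 + 1/(-3600 + (-8 + 243))) = √(4978 + 1/(-3600 + 235)) = √(4978 + 1/(-3365)) = √(4978 - 1/3365) = √(16750969/3365) = √56367010685/3365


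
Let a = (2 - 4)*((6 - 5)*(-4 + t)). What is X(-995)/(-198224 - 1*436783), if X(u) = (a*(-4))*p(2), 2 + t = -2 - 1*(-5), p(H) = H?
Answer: 16/211669 ≈ 7.5590e-5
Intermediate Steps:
t = 1 (t = -2 + (-2 - 1*(-5)) = -2 + (-2 + 5) = -2 + 3 = 1)
a = 6 (a = (2 - 4)*((6 - 5)*(-4 + 1)) = -2*(-3) = 6)
X(u) = -48 (X(u) = (6*(-4))*2 = -24*2 = -48)
X(-995)/(-198224 - 1*436783) = -48/(-198224 - 1*436783) = -48/(-198224 - 436783) = -48/(-635007) = -48*(-1/635007) = 16/211669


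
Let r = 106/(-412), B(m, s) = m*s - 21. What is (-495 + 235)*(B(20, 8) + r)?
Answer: -3715530/103 ≈ -36073.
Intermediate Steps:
B(m, s) = -21 + m*s
r = -53/206 (r = 106*(-1/412) = -53/206 ≈ -0.25728)
(-495 + 235)*(B(20, 8) + r) = (-495 + 235)*((-21 + 20*8) - 53/206) = -260*((-21 + 160) - 53/206) = -260*(139 - 53/206) = -260*28581/206 = -3715530/103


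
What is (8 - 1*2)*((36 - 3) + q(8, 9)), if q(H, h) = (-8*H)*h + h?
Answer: -3204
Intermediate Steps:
q(H, h) = h - 8*H*h (q(H, h) = -8*H*h + h = h - 8*H*h)
(8 - 1*2)*((36 - 3) + q(8, 9)) = (8 - 1*2)*((36 - 3) + 9*(1 - 8*8)) = (8 - 2)*(33 + 9*(1 - 64)) = 6*(33 + 9*(-63)) = 6*(33 - 567) = 6*(-534) = -3204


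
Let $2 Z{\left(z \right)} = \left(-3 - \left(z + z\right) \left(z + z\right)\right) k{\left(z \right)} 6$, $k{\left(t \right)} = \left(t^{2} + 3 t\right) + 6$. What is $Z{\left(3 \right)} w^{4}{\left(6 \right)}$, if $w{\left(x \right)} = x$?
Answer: $-3639168$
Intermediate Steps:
$k{\left(t \right)} = 6 + t^{2} + 3 t$
$Z{\left(z \right)} = 3 \left(-3 - 4 z^{2}\right) \left(6 + z^{2} + 3 z\right)$ ($Z{\left(z \right)} = \frac{\left(-3 - \left(z + z\right) \left(z + z\right)\right) \left(6 + z^{2} + 3 z\right) 6}{2} = \frac{\left(-3 - 2 z 2 z\right) \left(6 + z^{2} + 3 z\right) 6}{2} = \frac{\left(-3 - 4 z^{2}\right) \left(6 + z^{2} + 3 z\right) 6}{2} = \frac{6 \left(-3 - 4 z^{2}\right) \left(6 + z^{2} + 3 z\right)}{2} = 3 \left(-3 - 4 z^{2}\right) \left(6 + z^{2} + 3 z\right)$)
$Z{\left(3 \right)} w^{4}{\left(6 \right)} = - 3 \left(3 + 4 \cdot 3^{2}\right) \left(6 + 3^{2} + 3 \cdot 3\right) 6^{4} = - 3 \left(3 + 4 \cdot 9\right) \left(6 + 9 + 9\right) 1296 = \left(-3\right) \left(3 + 36\right) 24 \cdot 1296 = \left(-3\right) 39 \cdot 24 \cdot 1296 = \left(-2808\right) 1296 = -3639168$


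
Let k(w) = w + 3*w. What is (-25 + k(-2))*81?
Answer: -2673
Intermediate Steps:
k(w) = 4*w
(-25 + k(-2))*81 = (-25 + 4*(-2))*81 = (-25 - 8)*81 = -33*81 = -2673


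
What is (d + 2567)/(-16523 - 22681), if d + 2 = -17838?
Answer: 1697/4356 ≈ 0.38958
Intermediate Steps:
d = -17840 (d = -2 - 17838 = -17840)
(d + 2567)/(-16523 - 22681) = (-17840 + 2567)/(-16523 - 22681) = -15273/(-39204) = -15273*(-1/39204) = 1697/4356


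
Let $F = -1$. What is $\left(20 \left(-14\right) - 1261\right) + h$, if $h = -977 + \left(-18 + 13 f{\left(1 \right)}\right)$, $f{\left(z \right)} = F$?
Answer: $-2549$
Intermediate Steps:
$f{\left(z \right)} = -1$
$h = -1008$ ($h = -977 + \left(-18 + 13 \left(-1\right)\right) = -977 - 31 = -1008$)
$\left(20 \left(-14\right) - 1261\right) + h = \left(20 \left(-14\right) - 1261\right) - 1008 = \left(-280 - 1261\right) - 1008 = -1541 - 1008 = -2549$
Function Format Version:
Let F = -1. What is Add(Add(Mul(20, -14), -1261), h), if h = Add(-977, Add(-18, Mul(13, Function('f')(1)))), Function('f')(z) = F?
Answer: -2549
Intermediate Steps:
Function('f')(z) = -1
h = -1008 (h = Add(-977, Add(-18, Mul(13, -1))) = Add(-977, Add(-18, -13)) = Add(-977, -31) = -1008)
Add(Add(Mul(20, -14), -1261), h) = Add(Add(Mul(20, -14), -1261), -1008) = Add(Add(-280, -1261), -1008) = Add(-1541, -1008) = -2549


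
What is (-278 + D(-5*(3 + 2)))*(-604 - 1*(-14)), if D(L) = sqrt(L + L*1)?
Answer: 164020 - 2950*I*sqrt(2) ≈ 1.6402e+5 - 4171.9*I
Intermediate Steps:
D(L) = sqrt(2)*sqrt(L) (D(L) = sqrt(L + L) = sqrt(2*L) = sqrt(2)*sqrt(L))
(-278 + D(-5*(3 + 2)))*(-604 - 1*(-14)) = (-278 + sqrt(2)*sqrt(-5*(3 + 2)))*(-604 - 1*(-14)) = (-278 + sqrt(2)*sqrt(-5*5))*(-604 + 14) = (-278 + sqrt(2)*sqrt(-25))*(-590) = (-278 + sqrt(2)*(5*I))*(-590) = (-278 + 5*I*sqrt(2))*(-590) = 164020 - 2950*I*sqrt(2)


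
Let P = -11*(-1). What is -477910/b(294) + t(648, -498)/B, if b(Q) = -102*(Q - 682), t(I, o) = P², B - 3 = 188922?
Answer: -1367944819/113286300 ≈ -12.075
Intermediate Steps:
P = 11
B = 188925 (B = 3 + 188922 = 188925)
t(I, o) = 121 (t(I, o) = 11² = 121)
b(Q) = 69564 - 102*Q (b(Q) = -102*(-682 + Q) = 69564 - 102*Q)
-477910/b(294) + t(648, -498)/B = -477910/(69564 - 102*294) + 121/188925 = -477910/(69564 - 29988) + 121*(1/188925) = -477910/39576 + 11/17175 = -477910*1/39576 + 11/17175 = -238955/19788 + 11/17175 = -1367944819/113286300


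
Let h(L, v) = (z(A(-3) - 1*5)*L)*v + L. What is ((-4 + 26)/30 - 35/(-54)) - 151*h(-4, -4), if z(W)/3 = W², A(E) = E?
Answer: -125081987/270 ≈ -4.6327e+5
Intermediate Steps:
z(W) = 3*W²
h(L, v) = L + 192*L*v (h(L, v) = ((3*(-3 - 1*5)²)*L)*v + L = ((3*(-3 - 5)²)*L)*v + L = ((3*(-8)²)*L)*v + L = ((3*64)*L)*v + L = (192*L)*v + L = 192*L*v + L = L + 192*L*v)
((-4 + 26)/30 - 35/(-54)) - 151*h(-4, -4) = ((-4 + 26)/30 - 35/(-54)) - (-604)*(1 + 192*(-4)) = (22*(1/30) - 35*(-1/54)) - (-604)*(1 - 768) = (11/15 + 35/54) - (-604)*(-767) = 373/270 - 151*3068 = 373/270 - 463268 = -125081987/270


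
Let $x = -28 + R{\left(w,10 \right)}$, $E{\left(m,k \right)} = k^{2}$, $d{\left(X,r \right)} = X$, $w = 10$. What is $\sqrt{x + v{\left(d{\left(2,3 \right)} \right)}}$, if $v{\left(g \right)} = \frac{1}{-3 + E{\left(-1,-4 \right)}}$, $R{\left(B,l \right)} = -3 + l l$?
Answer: $\frac{\sqrt{11674}}{13} \approx 8.3112$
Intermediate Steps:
$R{\left(B,l \right)} = -3 + l^{2}$
$v{\left(g \right)} = \frac{1}{13}$ ($v{\left(g \right)} = \frac{1}{-3 + \left(-4\right)^{2}} = \frac{1}{-3 + 16} = \frac{1}{13}$)
$x = 69$ ($x = -28 - \left(3 - 10^{2}\right) = -28 + \left(-3 + 100\right) = -28 + 97 = 69$)
$\sqrt{x + v{\left(d{\left(2,3 \right)} \right)}} = \sqrt{69 + \frac{1}{13}} = \sqrt{\frac{898}{13}} = \frac{\sqrt{11674}}{13}$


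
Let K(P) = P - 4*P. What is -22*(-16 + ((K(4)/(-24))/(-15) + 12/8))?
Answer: 4796/15 ≈ 319.73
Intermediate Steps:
K(P) = -3*P
-22*(-16 + ((K(4)/(-24))/(-15) + 12/8)) = -22*(-16 + ((-3*4/(-24))/(-15) + 12/8)) = -22*(-16 + (-12*(-1/24)*(-1/15) + 12*(1/8))) = -22*(-16 + ((1/2)*(-1/15) + 3/2)) = -22*(-16 + (-1/30 + 3/2)) = -22*(-16 + 22/15) = -22*(-218/15) = 4796/15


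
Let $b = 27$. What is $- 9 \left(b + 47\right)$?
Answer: $-666$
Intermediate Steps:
$- 9 \left(b + 47\right) = - 9 \left(27 + 47\right) = \left(-9\right) 74 = -666$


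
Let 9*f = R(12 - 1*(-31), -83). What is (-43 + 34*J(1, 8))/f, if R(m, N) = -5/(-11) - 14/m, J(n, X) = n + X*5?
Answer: 5751207/61 ≈ 94282.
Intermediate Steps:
J(n, X) = n + 5*X
R(m, N) = 5/11 - 14/m (R(m, N) = -5*(-1/11) - 14/m = 5/11 - 14/m)
f = 61/4257 (f = (5/11 - 14/(12 - 1*(-31)))/9 = (5/11 - 14/(12 + 31))/9 = (5/11 - 14/43)/9 = (⅑)*(61/473) = 61/4257 ≈ 0.014329)
(-43 + 34*J(1, 8))/f = (-43 + 34*(1 + 5*8))/(61/4257) = (-43 + 34*(1 + 40))*(4257/61) = (-43 + 34*41)*(4257/61) = (-43 + 1394)*(4257/61) = 1351*(4257/61) = 5751207/61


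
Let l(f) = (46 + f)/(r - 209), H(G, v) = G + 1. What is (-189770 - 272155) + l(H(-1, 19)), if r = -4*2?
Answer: -100237771/217 ≈ -4.6193e+5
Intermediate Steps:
r = -8
H(G, v) = 1 + G
l(f) = -46/217 - f/217 (l(f) = (46 + f)/(-8 - 209) = (46 + f)/(-217) = (46 + f)*(-1/217) = -46/217 - f/217)
(-189770 - 272155) + l(H(-1, 19)) = (-189770 - 272155) + (-46/217 - (1 - 1)/217) = -461925 + (-46/217 - 1/217*0) = -461925 + (-46/217 + 0) = -461925 - 46/217 = -100237771/217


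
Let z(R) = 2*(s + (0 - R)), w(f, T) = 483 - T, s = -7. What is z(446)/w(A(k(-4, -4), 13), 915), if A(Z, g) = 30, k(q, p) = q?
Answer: 151/72 ≈ 2.0972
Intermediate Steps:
z(R) = -14 - 2*R (z(R) = 2*(-7 + (0 - R)) = 2*(-7 - R) = -14 - 2*R)
z(446)/w(A(k(-4, -4), 13), 915) = (-14 - 2*446)/(483 - 1*915) = (-14 - 892)/(483 - 915) = -906/(-432) = -906*(-1/432) = 151/72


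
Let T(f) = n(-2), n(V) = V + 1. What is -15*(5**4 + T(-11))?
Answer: -9360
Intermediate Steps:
n(V) = 1 + V
T(f) = -1 (T(f) = 1 - 2 = -1)
-15*(5**4 + T(-11)) = -15*(5**4 - 1) = -15*(625 - 1) = -15*624 = -9360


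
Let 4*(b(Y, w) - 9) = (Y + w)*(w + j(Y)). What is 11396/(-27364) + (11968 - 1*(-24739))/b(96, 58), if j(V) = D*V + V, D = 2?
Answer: 213135417/91190530 ≈ 2.3373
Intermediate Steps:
j(V) = 3*V (j(V) = 2*V + V = 3*V)
b(Y, w) = 9 + (Y + w)*(w + 3*Y)/4 (b(Y, w) = 9 + ((Y + w)*(w + 3*Y))/4 = 9 + (Y + w)*(w + 3*Y)/4)
11396/(-27364) + (11968 - 1*(-24739))/b(96, 58) = 11396/(-27364) + (11968 - 1*(-24739))/(9 + (1/4)*58**2 + (3/4)*96**2 + 96*58) = 11396*(-1/27364) + (11968 + 24739)/(9 + (1/4)*3364 + (3/4)*9216 + 5568) = -2849/6841 + 36707/(9 + 841 + 6912 + 5568) = -2849/6841 + 36707/13330 = 213135417/91190530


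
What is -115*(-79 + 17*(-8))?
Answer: 24725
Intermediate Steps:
-115*(-79 + 17*(-8)) = -115*(-79 - 136) = -115*(-215) = 24725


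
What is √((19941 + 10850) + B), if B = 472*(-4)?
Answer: √28903 ≈ 170.01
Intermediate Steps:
B = -1888
√((19941 + 10850) + B) = √((19941 + 10850) - 1888) = √(30791 - 1888) = √28903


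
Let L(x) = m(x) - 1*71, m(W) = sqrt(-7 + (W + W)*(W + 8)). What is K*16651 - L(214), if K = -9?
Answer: -149788 - sqrt(95009) ≈ -1.5010e+5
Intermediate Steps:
m(W) = sqrt(-7 + 2*W*(8 + W)) (m(W) = sqrt(-7 + (2*W)*(8 + W)) = sqrt(-7 + 2*W*(8 + W)))
L(x) = -71 + sqrt(-7 + 2*x**2 + 16*x) (L(x) = sqrt(-7 + 2*x**2 + 16*x) - 1*71 = sqrt(-7 + 2*x**2 + 16*x) - 71 = -71 + sqrt(-7 + 2*x**2 + 16*x))
K*16651 - L(214) = -9*16651 - (-71 + sqrt(-7 + 2*214**2 + 16*214)) = -149859 - (-71 + sqrt(-7 + 2*45796 + 3424)) = -149859 - (-71 + sqrt(-7 + 91592 + 3424)) = -149859 - (-71 + sqrt(95009)) = -149859 + (71 - sqrt(95009)) = -149788 - sqrt(95009)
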